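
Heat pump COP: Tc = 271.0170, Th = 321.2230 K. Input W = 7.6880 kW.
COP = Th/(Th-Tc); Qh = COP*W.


COP = 321.2230 / 50.2060 = 6.3981
Qh = 6.3981 * 7.6880 = 49.1886 kW

COP = 6.3981, Qh = 49.1886 kW


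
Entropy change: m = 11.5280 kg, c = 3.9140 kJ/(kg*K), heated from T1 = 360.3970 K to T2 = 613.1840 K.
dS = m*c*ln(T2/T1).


T2/T1 = 1.7014
ln(T2/T1) = 0.5315
dS = 11.5280 * 3.9140 * 0.5315 = 23.9797 kJ/K

23.9797 kJ/K


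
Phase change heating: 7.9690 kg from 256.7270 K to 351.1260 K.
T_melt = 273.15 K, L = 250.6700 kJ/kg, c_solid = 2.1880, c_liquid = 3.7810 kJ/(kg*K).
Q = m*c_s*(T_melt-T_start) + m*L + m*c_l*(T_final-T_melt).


Q1 (sensible, solid) = 7.9690 * 2.1880 * 16.4230 = 286.3543 kJ
Q2 (latent) = 7.9690 * 250.6700 = 1997.5892 kJ
Q3 (sensible, liquid) = 7.9690 * 3.7810 * 77.9760 = 2349.4784 kJ
Q_total = 4633.4219 kJ

4633.4219 kJ


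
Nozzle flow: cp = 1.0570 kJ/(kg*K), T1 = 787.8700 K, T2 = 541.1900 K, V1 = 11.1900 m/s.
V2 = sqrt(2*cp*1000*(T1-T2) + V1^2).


dT = 246.6800 K
2*cp*1000*dT = 521481.5200
V1^2 = 125.2161
V2 = sqrt(521606.7361) = 722.2235 m/s

722.2235 m/s


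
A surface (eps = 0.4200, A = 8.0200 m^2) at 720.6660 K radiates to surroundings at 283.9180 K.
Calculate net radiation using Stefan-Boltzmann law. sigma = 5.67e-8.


T^4 = 2.6973e+11
Tsurr^4 = 6.4979e+09
Q = 0.4200 * 5.67e-8 * 8.0200 * 2.6324e+11 = 50275.0659 W

50275.0659 W


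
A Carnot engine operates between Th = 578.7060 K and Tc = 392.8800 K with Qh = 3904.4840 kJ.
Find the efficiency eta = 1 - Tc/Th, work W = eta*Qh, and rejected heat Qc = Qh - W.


eta = 1 - 392.8800/578.7060 = 0.3211
W = 0.3211 * 3904.4840 = 1253.7534 kJ
Qc = 3904.4840 - 1253.7534 = 2650.7306 kJ

eta = 32.1106%, W = 1253.7534 kJ, Qc = 2650.7306 kJ


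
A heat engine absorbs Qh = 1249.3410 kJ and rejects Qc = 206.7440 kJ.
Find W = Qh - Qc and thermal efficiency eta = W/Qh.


W = 1249.3410 - 206.7440 = 1042.5970 kJ
eta = 1042.5970 / 1249.3410 = 0.8345 = 83.4518%

W = 1042.5970 kJ, eta = 83.4518%


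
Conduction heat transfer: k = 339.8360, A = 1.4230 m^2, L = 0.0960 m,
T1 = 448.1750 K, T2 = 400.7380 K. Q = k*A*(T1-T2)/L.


dT = 47.4370 K
Q = 339.8360 * 1.4230 * 47.4370 / 0.0960 = 238957.2799 W

238957.2799 W


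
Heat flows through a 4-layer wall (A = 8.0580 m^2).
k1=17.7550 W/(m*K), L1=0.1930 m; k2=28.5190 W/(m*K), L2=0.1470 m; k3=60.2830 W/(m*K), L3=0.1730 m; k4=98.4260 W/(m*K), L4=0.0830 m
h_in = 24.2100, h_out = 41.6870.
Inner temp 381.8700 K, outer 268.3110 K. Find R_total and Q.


R_conv_in = 1/(24.2100*8.0580) = 0.0051
R_1 = 0.1930/(17.7550*8.0580) = 0.0013
R_2 = 0.1470/(28.5190*8.0580) = 0.0006
R_3 = 0.1730/(60.2830*8.0580) = 0.0004
R_4 = 0.0830/(98.4260*8.0580) = 0.0001
R_conv_out = 1/(41.6870*8.0580) = 0.0030
R_total = 0.0106 K/W
Q = 113.5590 / 0.0106 = 10761.4373 W

R_total = 0.0106 K/W, Q = 10761.4373 W


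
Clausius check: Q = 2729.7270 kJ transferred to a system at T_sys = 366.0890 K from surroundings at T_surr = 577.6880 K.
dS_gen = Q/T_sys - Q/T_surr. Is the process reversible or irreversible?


dS_sys = 2729.7270/366.0890 = 7.4565 kJ/K
dS_surr = -2729.7270/577.6880 = -4.7253 kJ/K
dS_gen = 7.4565 - 4.7253 = 2.7312 kJ/K (irreversible)

dS_gen = 2.7312 kJ/K, irreversible


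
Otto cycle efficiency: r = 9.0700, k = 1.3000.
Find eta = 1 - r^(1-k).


r^(k-1) = 1.9377
eta = 1 - 1/1.9377 = 0.4839 = 48.3919%

48.3919%


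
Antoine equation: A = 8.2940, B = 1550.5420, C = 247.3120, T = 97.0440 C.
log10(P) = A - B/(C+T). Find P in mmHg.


C+T = 344.3560
B/(C+T) = 4.5027
log10(P) = 8.2940 - 4.5027 = 3.7913
P = 10^3.7913 = 6184.0112 mmHg

6184.0112 mmHg


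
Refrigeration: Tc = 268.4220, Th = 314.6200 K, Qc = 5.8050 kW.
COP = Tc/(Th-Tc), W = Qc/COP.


COP = 268.4220 / 46.1980 = 5.8103
W = 5.8050 / 5.8103 = 0.9991 kW

COP = 5.8103, W = 0.9991 kW


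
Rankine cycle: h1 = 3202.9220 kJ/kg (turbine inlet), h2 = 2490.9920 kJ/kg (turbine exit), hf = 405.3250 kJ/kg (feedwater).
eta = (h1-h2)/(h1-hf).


W = 711.9300 kJ/kg
Q_in = 2797.5970 kJ/kg
eta = 0.2545 = 25.4479%

eta = 25.4479%


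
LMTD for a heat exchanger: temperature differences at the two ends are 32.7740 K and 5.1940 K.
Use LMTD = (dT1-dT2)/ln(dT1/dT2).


dT1/dT2 = 6.3100
ln(dT1/dT2) = 1.8421
LMTD = 27.5800 / 1.8421 = 14.9718 K

14.9718 K


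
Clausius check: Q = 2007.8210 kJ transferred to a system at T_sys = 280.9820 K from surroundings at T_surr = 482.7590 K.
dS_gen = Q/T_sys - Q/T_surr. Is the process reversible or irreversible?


dS_sys = 2007.8210/280.9820 = 7.1457 kJ/K
dS_surr = -2007.8210/482.7590 = -4.1591 kJ/K
dS_gen = 7.1457 - 4.1591 = 2.9867 kJ/K (irreversible)

dS_gen = 2.9867 kJ/K, irreversible


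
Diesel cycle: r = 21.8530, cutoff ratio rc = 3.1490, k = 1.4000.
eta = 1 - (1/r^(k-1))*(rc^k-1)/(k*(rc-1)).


r^(k-1) = 3.4340
rc^k = 4.9824
eta = 0.6145 = 61.4539%

61.4539%


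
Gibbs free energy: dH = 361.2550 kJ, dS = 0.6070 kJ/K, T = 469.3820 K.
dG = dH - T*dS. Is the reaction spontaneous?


T*dS = 469.3820 * 0.6070 = 284.9149 kJ
dG = 361.2550 - 284.9149 = 76.3401 kJ (non-spontaneous)

dG = 76.3401 kJ, non-spontaneous


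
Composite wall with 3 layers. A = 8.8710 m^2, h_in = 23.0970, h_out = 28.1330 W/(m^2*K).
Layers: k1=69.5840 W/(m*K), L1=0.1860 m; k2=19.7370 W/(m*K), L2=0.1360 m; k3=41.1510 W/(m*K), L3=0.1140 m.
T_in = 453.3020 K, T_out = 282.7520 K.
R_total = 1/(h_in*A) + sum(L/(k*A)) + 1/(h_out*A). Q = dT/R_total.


R_conv_in = 1/(23.0970*8.8710) = 0.0049
R_1 = 0.1860/(69.5840*8.8710) = 0.0003
R_2 = 0.1360/(19.7370*8.8710) = 0.0008
R_3 = 0.1140/(41.1510*8.8710) = 0.0003
R_conv_out = 1/(28.1330*8.8710) = 0.0040
R_total = 0.0103 K/W
Q = 170.5500 / 0.0103 = 16593.8959 W

R_total = 0.0103 K/W, Q = 16593.8959 W


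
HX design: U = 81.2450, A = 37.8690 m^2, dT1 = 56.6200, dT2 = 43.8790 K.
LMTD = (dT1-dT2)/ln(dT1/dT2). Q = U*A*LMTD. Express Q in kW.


LMTD = 49.9791 K
Q = 81.2450 * 37.8690 * 49.9791 = 153769.1185 W = 153.7691 kW

153.7691 kW


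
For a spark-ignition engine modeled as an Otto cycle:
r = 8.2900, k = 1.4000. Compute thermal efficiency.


r^(k-1) = 2.3304
eta = 1 - 1/2.3304 = 0.5709 = 57.0881%

57.0881%


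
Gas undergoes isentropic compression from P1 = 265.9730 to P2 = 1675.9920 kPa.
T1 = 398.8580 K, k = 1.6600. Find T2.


(k-1)/k = 0.3976
(P2/P1)^exp = 2.0790
T2 = 398.8580 * 2.0790 = 829.2123 K

829.2123 K


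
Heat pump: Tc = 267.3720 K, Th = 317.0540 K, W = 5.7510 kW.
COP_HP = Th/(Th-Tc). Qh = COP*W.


COP = 317.0540 / 49.6820 = 6.3817
Qh = 6.3817 * 5.7510 = 36.7010 kW

COP = 6.3817, Qh = 36.7010 kW


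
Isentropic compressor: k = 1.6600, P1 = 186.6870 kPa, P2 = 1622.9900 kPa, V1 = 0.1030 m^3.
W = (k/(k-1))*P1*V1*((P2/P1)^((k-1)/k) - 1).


(k-1)/k = 0.3976
(P2/P1)^exp = 2.3627
W = 2.5152 * 186.6870 * 0.1030 * (2.3627 - 1) = 65.9070 kJ

65.9070 kJ


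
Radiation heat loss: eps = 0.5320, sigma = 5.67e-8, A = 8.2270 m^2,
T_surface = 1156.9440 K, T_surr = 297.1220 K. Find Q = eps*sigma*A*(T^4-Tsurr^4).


T^4 = 1.7916e+12
Tsurr^4 = 7.7936e+09
Q = 0.5320 * 5.67e-8 * 8.2270 * 1.7838e+12 = 442682.3802 W

442682.3802 W


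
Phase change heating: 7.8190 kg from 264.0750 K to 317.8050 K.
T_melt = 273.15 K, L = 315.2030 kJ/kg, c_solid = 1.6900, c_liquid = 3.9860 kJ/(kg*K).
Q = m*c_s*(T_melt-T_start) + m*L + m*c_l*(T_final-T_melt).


Q1 (sensible, solid) = 7.8190 * 1.6900 * 9.0750 = 119.9180 kJ
Q2 (latent) = 7.8190 * 315.2030 = 2464.5723 kJ
Q3 (sensible, liquid) = 7.8190 * 3.9860 * 44.6550 = 1391.7416 kJ
Q_total = 3976.2319 kJ

3976.2319 kJ


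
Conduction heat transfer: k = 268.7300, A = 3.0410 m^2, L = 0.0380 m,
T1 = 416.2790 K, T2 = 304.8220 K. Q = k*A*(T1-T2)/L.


dT = 111.4570 K
Q = 268.7300 * 3.0410 * 111.4570 / 0.0380 = 2396935.3751 W

2396935.3751 W


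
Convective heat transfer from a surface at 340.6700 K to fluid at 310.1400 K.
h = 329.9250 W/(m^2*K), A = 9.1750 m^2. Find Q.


dT = 30.5300 K
Q = 329.9250 * 9.1750 * 30.5300 = 92416.1990 W

92416.1990 W


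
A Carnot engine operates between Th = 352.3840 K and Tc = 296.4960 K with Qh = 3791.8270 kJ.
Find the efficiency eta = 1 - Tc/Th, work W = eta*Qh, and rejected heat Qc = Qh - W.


eta = 1 - 296.4960/352.3840 = 0.1586
W = 0.1586 * 3791.8270 = 601.3827 kJ
Qc = 3791.8270 - 601.3827 = 3190.4443 kJ

eta = 15.8600%, W = 601.3827 kJ, Qc = 3190.4443 kJ


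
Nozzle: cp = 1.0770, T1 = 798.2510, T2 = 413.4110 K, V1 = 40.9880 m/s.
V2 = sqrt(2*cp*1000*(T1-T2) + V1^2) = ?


dT = 384.8400 K
2*cp*1000*dT = 828945.3600
V1^2 = 1680.0161
V2 = sqrt(830625.3761) = 911.3865 m/s

911.3865 m/s


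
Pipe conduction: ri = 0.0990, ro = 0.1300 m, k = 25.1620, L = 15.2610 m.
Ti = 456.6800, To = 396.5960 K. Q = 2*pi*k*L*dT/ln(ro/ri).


dT = 60.0840 K
ln(ro/ri) = 0.2724
Q = 2*pi*25.1620*15.2610*60.0840 / 0.2724 = 532152.9523 W

532152.9523 W


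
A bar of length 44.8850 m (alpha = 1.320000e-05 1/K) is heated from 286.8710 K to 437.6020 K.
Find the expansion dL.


dT = 150.7310 K
dL = 1.320000e-05 * 44.8850 * 150.7310 = 0.089305 m
L_final = 44.974305 m

dL = 0.089305 m


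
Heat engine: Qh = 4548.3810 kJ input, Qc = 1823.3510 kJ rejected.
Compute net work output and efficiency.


W = 4548.3810 - 1823.3510 = 2725.0300 kJ
eta = 2725.0300 / 4548.3810 = 0.5991 = 59.9121%

W = 2725.0300 kJ, eta = 59.9121%


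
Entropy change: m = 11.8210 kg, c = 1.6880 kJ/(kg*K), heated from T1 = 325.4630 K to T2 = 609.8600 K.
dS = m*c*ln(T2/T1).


T2/T1 = 1.8738
ln(T2/T1) = 0.6280
dS = 11.8210 * 1.6880 * 0.6280 = 12.5306 kJ/K

12.5306 kJ/K


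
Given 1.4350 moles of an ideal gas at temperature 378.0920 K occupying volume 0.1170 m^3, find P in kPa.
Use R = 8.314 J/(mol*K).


P = nRT/V = 1.4350 * 8.314 * 378.0920 / 0.1170
= 4510.8606 / 0.1170 = 38554.3644 Pa = 38.5544 kPa

38.5544 kPa


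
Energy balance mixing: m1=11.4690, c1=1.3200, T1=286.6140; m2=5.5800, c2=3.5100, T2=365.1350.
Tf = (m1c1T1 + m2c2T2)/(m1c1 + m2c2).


num = 11490.5334
den = 34.7249
Tf = 330.9020 K

330.9020 K


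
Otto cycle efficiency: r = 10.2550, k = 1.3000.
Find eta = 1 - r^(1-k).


r^(k-1) = 2.0104
eta = 1 - 1/2.0104 = 0.5026 = 50.2585%

50.2585%


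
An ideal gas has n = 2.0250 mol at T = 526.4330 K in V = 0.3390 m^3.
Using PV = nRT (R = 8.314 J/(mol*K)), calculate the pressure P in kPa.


P = nRT/V = 2.0250 * 8.314 * 526.4330 / 0.3390
= 8862.9470 / 0.3390 = 26144.3865 Pa = 26.1444 kPa

26.1444 kPa


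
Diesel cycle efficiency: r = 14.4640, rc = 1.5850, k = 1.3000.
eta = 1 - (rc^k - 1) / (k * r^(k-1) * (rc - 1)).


r^(k-1) = 2.2289
rc^k = 1.8199
eta = 0.5163 = 51.6324%

51.6324%


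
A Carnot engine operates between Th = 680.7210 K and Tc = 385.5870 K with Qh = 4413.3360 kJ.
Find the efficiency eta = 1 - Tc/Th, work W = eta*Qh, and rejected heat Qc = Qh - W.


eta = 1 - 385.5870/680.7210 = 0.4336
W = 0.4336 * 4413.3360 = 1913.4499 kJ
Qc = 4413.3360 - 1913.4499 = 2499.8861 kJ

eta = 43.3561%, W = 1913.4499 kJ, Qc = 2499.8861 kJ


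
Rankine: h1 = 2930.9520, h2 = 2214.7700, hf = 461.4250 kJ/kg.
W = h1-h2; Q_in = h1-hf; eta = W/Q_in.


W = 716.1820 kJ/kg
Q_in = 2469.5270 kJ/kg
eta = 0.2900 = 29.0008%

eta = 29.0008%


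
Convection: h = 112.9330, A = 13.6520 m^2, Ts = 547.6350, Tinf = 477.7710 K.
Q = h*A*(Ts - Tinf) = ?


dT = 69.8640 K
Q = 112.9330 * 13.6520 * 69.8640 = 107713.6126 W

107713.6126 W


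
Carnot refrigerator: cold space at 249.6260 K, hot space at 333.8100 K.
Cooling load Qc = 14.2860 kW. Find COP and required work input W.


COP = 249.6260 / 84.1840 = 2.9652
W = 14.2860 / 2.9652 = 4.8178 kW

COP = 2.9652, W = 4.8178 kW


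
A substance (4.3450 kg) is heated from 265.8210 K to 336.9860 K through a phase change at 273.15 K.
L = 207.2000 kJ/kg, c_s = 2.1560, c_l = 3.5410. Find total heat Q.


Q1 (sensible, solid) = 4.3450 * 2.1560 * 7.3290 = 68.6568 kJ
Q2 (latent) = 4.3450 * 207.2000 = 900.2840 kJ
Q3 (sensible, liquid) = 4.3450 * 3.5410 * 63.8360 = 982.1580 kJ
Q_total = 1951.0988 kJ

1951.0988 kJ


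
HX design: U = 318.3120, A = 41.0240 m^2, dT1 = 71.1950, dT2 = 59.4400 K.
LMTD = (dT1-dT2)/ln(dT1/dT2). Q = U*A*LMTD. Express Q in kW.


LMTD = 65.1408 K
Q = 318.3120 * 41.0240 * 65.1408 = 850636.9999 W = 850.6370 kW

850.6370 kW


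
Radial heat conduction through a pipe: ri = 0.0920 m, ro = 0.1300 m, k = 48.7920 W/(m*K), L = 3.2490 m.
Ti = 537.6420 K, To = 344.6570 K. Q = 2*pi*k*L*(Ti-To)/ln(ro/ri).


dT = 192.9850 K
ln(ro/ri) = 0.3457
Q = 2*pi*48.7920*3.2490*192.9850 / 0.3457 = 555961.5396 W

555961.5396 W


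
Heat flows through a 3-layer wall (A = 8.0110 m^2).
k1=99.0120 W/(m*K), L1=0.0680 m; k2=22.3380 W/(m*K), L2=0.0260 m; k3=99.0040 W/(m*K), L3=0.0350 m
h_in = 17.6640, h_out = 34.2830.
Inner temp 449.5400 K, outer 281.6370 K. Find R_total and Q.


R_conv_in = 1/(17.6640*8.0110) = 0.0071
R_1 = 0.0680/(99.0120*8.0110) = 8.5730e-05
R_2 = 0.0260/(22.3380*8.0110) = 0.0001
R_3 = 0.0350/(99.0040*8.0110) = 4.4129e-05
R_conv_out = 1/(34.2830*8.0110) = 0.0036
R_total = 0.0110 K/W
Q = 167.9030 / 0.0110 = 15287.4095 W

R_total = 0.0110 K/W, Q = 15287.4095 W


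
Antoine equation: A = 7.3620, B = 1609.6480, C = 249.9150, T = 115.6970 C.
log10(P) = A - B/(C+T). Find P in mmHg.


C+T = 365.6120
B/(C+T) = 4.4026
log10(P) = 7.3620 - 4.4026 = 2.9594
P = 10^2.9594 = 910.7253 mmHg

910.7253 mmHg


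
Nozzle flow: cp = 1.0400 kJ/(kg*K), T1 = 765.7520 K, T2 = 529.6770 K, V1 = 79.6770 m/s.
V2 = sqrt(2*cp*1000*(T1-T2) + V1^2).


dT = 236.0750 K
2*cp*1000*dT = 491036.0000
V1^2 = 6348.4243
V2 = sqrt(497384.4243) = 705.2549 m/s

705.2549 m/s


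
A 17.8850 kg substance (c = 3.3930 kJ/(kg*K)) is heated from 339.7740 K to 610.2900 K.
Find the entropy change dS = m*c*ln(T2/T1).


T2/T1 = 1.7962
ln(T2/T1) = 0.5857
dS = 17.8850 * 3.3930 * 0.5857 = 35.5397 kJ/K

35.5397 kJ/K


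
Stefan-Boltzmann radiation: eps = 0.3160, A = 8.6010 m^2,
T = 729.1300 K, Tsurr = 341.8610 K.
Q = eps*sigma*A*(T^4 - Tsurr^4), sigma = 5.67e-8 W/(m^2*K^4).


T^4 = 2.8263e+11
Tsurr^4 = 1.3658e+10
Q = 0.3160 * 5.67e-8 * 8.6010 * 2.6897e+11 = 41450.2630 W

41450.2630 W


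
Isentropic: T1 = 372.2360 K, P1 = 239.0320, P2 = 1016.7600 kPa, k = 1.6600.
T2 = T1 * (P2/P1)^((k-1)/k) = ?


(k-1)/k = 0.3976
(P2/P1)^exp = 1.7782
T2 = 372.2360 * 1.7782 = 661.9242 K

661.9242 K


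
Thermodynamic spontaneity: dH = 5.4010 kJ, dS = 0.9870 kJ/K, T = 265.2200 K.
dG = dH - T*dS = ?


T*dS = 265.2200 * 0.9870 = 261.7721 kJ
dG = 5.4010 - 261.7721 = -256.3711 kJ (spontaneous)

dG = -256.3711 kJ, spontaneous


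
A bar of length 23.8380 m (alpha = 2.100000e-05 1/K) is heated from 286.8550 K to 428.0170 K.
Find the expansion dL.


dT = 141.1620 K
dL = 2.100000e-05 * 23.8380 * 141.1620 = 0.070665 m
L_final = 23.908665 m

dL = 0.070665 m


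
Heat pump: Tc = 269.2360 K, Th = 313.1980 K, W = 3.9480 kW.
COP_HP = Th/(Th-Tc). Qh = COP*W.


COP = 313.1980 / 43.9620 = 7.1243
Qh = 7.1243 * 3.9480 = 28.1267 kW

COP = 7.1243, Qh = 28.1267 kW


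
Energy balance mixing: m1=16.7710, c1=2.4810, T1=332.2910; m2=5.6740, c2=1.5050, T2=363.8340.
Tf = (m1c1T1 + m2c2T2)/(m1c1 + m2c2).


num = 16933.1599
den = 50.1482
Tf = 337.6622 K

337.6622 K


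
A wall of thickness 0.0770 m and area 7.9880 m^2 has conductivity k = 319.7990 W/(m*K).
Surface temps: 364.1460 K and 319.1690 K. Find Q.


dT = 44.9770 K
Q = 319.7990 * 7.9880 * 44.9770 / 0.0770 = 1492158.3609 W

1492158.3609 W


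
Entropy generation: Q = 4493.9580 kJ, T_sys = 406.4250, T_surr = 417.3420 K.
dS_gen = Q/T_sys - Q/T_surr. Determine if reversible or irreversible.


dS_sys = 4493.9580/406.4250 = 11.0573 kJ/K
dS_surr = -4493.9580/417.3420 = -10.7680 kJ/K
dS_gen = 11.0573 - 10.7680 = 0.2892 kJ/K (irreversible)

dS_gen = 0.2892 kJ/K, irreversible


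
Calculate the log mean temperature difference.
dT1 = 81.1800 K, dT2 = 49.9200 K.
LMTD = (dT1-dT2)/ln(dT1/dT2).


dT1/dT2 = 1.6262
ln(dT1/dT2) = 0.4862
LMTD = 31.2600 / 0.4862 = 64.2883 K

64.2883 K


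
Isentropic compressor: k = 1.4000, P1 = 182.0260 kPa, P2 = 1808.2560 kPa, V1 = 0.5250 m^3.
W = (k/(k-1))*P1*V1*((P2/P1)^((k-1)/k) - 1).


(k-1)/k = 0.2857
(P2/P1)^exp = 1.9271
W = 3.5000 * 182.0260 * 0.5250 * (1.9271 - 1) = 310.0734 kJ

310.0734 kJ


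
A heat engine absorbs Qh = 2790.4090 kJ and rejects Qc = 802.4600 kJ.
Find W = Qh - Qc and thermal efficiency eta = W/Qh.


W = 2790.4090 - 802.4600 = 1987.9490 kJ
eta = 1987.9490 / 2790.4090 = 0.7124 = 71.2422%

W = 1987.9490 kJ, eta = 71.2422%


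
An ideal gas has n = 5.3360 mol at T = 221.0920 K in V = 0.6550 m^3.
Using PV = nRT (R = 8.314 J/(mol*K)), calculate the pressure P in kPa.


P = nRT/V = 5.3360 * 8.314 * 221.0920 / 0.6550
= 9808.4158 / 0.6550 = 14974.6807 Pa = 14.9747 kPa

14.9747 kPa


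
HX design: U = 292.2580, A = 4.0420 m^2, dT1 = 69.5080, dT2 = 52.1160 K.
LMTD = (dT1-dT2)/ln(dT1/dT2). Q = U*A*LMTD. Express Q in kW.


LMTD = 60.3952 K
Q = 292.2580 * 4.0420 * 60.3952 = 71345.2761 W = 71.3453 kW

71.3453 kW


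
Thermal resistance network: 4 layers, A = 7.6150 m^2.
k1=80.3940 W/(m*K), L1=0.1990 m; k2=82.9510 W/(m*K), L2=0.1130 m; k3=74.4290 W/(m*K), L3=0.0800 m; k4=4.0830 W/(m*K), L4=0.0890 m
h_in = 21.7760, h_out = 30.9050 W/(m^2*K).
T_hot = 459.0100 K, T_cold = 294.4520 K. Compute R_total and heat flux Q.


R_conv_in = 1/(21.7760*7.6150) = 0.0060
R_1 = 0.1990/(80.3940*7.6150) = 0.0003
R_2 = 0.1130/(82.9510*7.6150) = 0.0002
R_3 = 0.0800/(74.4290*7.6150) = 0.0001
R_4 = 0.0890/(4.0830*7.6150) = 0.0029
R_conv_out = 1/(30.9050*7.6150) = 0.0042
R_total = 0.0138 K/W
Q = 164.5580 / 0.0138 = 11935.5727 W

R_total = 0.0138 K/W, Q = 11935.5727 W


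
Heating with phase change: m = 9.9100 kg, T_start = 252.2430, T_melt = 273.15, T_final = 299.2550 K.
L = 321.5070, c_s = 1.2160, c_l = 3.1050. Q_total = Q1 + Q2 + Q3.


Q1 (sensible, solid) = 9.9100 * 1.2160 * 20.9070 = 251.9411 kJ
Q2 (latent) = 9.9100 * 321.5070 = 3186.1344 kJ
Q3 (sensible, liquid) = 9.9100 * 3.1050 * 26.1050 = 803.2652 kJ
Q_total = 4241.3406 kJ

4241.3406 kJ


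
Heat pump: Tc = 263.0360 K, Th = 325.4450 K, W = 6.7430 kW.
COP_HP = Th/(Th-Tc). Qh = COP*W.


COP = 325.4450 / 62.4090 = 5.2147
Qh = 5.2147 * 6.7430 = 35.1628 kW

COP = 5.2147, Qh = 35.1628 kW


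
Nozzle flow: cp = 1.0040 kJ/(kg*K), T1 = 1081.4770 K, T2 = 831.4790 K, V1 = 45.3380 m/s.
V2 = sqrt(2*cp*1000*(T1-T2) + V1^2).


dT = 249.9980 K
2*cp*1000*dT = 501995.9840
V1^2 = 2055.5342
V2 = sqrt(504051.5182) = 709.9659 m/s

709.9659 m/s


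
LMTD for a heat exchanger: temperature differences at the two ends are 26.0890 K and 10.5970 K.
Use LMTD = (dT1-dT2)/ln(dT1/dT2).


dT1/dT2 = 2.4619
ln(dT1/dT2) = 0.9009
LMTD = 15.4920 / 0.9009 = 17.1953 K

17.1953 K


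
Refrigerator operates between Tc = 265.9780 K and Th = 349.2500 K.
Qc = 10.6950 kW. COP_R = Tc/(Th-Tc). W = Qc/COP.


COP = 265.9780 / 83.2720 = 3.1941
W = 10.6950 / 3.1941 = 3.3484 kW

COP = 3.1941, W = 3.3484 kW


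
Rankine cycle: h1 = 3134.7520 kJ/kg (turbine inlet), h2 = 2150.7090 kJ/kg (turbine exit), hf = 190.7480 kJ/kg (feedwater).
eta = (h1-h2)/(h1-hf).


W = 984.0430 kJ/kg
Q_in = 2944.0040 kJ/kg
eta = 0.3343 = 33.4253%

eta = 33.4253%


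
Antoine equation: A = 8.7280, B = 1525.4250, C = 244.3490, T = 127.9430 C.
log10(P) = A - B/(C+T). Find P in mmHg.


C+T = 372.2920
B/(C+T) = 4.0974
log10(P) = 8.7280 - 4.0974 = 4.6306
P = 10^4.6306 = 42718.0472 mmHg

42718.0472 mmHg


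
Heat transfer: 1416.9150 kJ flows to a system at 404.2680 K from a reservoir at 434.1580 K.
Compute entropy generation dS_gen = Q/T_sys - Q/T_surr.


dS_sys = 1416.9150/404.2680 = 3.5049 kJ/K
dS_surr = -1416.9150/434.1580 = -3.2636 kJ/K
dS_gen = 3.5049 - 3.2636 = 0.2413 kJ/K (irreversible)

dS_gen = 0.2413 kJ/K, irreversible


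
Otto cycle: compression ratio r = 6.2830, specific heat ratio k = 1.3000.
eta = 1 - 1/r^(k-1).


r^(k-1) = 1.7356
eta = 1 - 1/1.7356 = 0.4238 = 42.3831%

42.3831%


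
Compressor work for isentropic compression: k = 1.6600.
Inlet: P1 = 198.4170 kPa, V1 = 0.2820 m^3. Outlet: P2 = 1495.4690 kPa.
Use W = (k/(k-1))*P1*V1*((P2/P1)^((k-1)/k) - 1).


(k-1)/k = 0.3976
(P2/P1)^exp = 2.2324
W = 2.5152 * 198.4170 * 0.2820 * (2.2324 - 1) = 173.4332 kJ

173.4332 kJ


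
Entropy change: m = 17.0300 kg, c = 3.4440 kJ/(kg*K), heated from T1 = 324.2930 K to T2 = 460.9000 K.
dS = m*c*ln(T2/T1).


T2/T1 = 1.4212
ln(T2/T1) = 0.3515
dS = 17.0300 * 3.4440 * 0.3515 = 20.6179 kJ/K

20.6179 kJ/K


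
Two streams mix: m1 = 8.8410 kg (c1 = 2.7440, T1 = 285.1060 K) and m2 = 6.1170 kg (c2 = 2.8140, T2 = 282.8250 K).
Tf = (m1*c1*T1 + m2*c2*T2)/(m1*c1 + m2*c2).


num = 11784.9212
den = 41.4729
Tf = 284.1593 K

284.1593 K


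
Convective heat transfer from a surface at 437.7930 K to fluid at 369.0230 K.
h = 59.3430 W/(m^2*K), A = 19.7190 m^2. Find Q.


dT = 68.7700 K
Q = 59.3430 * 19.7190 * 68.7700 = 80473.5961 W

80473.5961 W


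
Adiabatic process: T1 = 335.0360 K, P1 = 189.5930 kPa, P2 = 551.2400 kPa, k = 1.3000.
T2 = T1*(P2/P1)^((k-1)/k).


(k-1)/k = 0.2308
(P2/P1)^exp = 1.2793
T2 = 335.0360 * 1.2793 = 428.6050 K

428.6050 K


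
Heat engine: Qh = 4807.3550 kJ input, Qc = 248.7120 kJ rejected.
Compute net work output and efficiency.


W = 4807.3550 - 248.7120 = 4558.6430 kJ
eta = 4558.6430 / 4807.3550 = 0.9483 = 94.8264%

W = 4558.6430 kJ, eta = 94.8264%


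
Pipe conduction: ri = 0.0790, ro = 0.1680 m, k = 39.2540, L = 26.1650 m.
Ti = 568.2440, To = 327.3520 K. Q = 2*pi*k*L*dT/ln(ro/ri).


dT = 240.8920 K
ln(ro/ri) = 0.7545
Q = 2*pi*39.2540*26.1650*240.8920 / 0.7545 = 2060337.5427 W

2060337.5427 W


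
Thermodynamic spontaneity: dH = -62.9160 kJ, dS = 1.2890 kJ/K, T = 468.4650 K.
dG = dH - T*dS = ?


T*dS = 468.4650 * 1.2890 = 603.8514 kJ
dG = -62.9160 - 603.8514 = -666.7674 kJ (spontaneous)

dG = -666.7674 kJ, spontaneous


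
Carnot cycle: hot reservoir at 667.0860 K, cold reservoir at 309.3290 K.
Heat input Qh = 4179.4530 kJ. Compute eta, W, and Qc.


eta = 1 - 309.3290/667.0860 = 0.5363
W = 0.5363 * 4179.4530 = 2241.4330 kJ
Qc = 4179.4530 - 2241.4330 = 1938.0200 kJ

eta = 53.6298%, W = 2241.4330 kJ, Qc = 1938.0200 kJ


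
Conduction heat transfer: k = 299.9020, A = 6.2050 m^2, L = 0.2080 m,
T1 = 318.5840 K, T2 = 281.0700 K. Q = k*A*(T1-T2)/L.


dT = 37.5140 K
Q = 299.9020 * 6.2050 * 37.5140 / 0.2080 = 335622.5919 W

335622.5919 W


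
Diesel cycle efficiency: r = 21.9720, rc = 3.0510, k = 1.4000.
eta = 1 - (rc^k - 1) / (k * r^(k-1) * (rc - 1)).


r^(k-1) = 3.4415
rc^k = 4.7667
eta = 0.6188 = 61.8828%

61.8828%


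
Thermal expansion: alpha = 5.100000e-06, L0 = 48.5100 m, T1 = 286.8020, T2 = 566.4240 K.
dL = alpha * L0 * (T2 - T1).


dT = 279.6220 K
dL = 5.100000e-06 * 48.5100 * 279.6220 = 0.069179 m
L_final = 48.579179 m

dL = 0.069179 m


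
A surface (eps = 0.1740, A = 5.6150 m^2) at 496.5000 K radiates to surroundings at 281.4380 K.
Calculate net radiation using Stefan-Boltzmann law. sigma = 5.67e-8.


T^4 = 6.0768e+10
Tsurr^4 = 6.2738e+09
Q = 0.1740 * 5.67e-8 * 5.6150 * 5.4494e+10 = 3018.8020 W

3018.8020 W


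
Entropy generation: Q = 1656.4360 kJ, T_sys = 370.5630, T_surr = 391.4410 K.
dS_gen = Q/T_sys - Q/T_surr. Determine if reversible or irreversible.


dS_sys = 1656.4360/370.5630 = 4.4701 kJ/K
dS_surr = -1656.4360/391.4410 = -4.2316 kJ/K
dS_gen = 4.4701 - 4.2316 = 0.2384 kJ/K (irreversible)

dS_gen = 0.2384 kJ/K, irreversible


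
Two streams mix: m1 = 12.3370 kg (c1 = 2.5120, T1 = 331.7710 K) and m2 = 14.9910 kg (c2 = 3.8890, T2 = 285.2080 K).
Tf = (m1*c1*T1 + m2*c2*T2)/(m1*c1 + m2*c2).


num = 26909.3899
den = 89.2905
Tf = 301.3689 K

301.3689 K


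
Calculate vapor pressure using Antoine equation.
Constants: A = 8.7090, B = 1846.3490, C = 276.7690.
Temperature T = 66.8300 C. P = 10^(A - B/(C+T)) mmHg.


C+T = 343.5990
B/(C+T) = 5.3736
log10(P) = 8.7090 - 5.3736 = 3.3354
P = 10^3.3354 = 2164.9230 mmHg

2164.9230 mmHg


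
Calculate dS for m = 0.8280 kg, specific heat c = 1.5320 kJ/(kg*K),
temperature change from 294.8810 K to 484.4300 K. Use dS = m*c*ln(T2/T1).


T2/T1 = 1.6428
ln(T2/T1) = 0.4964
dS = 0.8280 * 1.5320 * 0.4964 = 0.6297 kJ/K

0.6297 kJ/K


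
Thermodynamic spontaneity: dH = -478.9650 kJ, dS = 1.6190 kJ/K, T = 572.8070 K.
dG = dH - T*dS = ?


T*dS = 572.8070 * 1.6190 = 927.3745 kJ
dG = -478.9650 - 927.3745 = -1406.3395 kJ (spontaneous)

dG = -1406.3395 kJ, spontaneous


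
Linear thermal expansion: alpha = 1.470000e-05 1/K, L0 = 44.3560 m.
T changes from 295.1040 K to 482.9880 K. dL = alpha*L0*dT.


dT = 187.8840 K
dL = 1.470000e-05 * 44.3560 * 187.8840 = 0.122507 m
L_final = 44.478507 m

dL = 0.122507 m


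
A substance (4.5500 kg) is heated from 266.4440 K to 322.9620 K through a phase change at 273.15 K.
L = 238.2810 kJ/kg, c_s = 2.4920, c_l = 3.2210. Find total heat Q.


Q1 (sensible, solid) = 4.5500 * 2.4920 * 6.7060 = 76.0367 kJ
Q2 (latent) = 4.5500 * 238.2810 = 1084.1786 kJ
Q3 (sensible, liquid) = 4.5500 * 3.2210 * 49.8120 = 730.0223 kJ
Q_total = 1890.2375 kJ

1890.2375 kJ


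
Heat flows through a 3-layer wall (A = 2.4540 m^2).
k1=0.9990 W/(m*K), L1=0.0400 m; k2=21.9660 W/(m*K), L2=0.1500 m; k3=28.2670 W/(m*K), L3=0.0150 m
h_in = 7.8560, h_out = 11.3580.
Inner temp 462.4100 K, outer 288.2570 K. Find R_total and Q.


R_conv_in = 1/(7.8560*2.4540) = 0.0519
R_1 = 0.0400/(0.9990*2.4540) = 0.0163
R_2 = 0.1500/(21.9660*2.4540) = 0.0028
R_3 = 0.0150/(28.2670*2.4540) = 0.0002
R_conv_out = 1/(11.3580*2.4540) = 0.0359
R_total = 0.1071 K/W
Q = 174.1530 / 0.1071 = 1626.6296 W

R_total = 0.1071 K/W, Q = 1626.6296 W


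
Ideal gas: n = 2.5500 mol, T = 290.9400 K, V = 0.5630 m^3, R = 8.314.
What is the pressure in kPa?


P = nRT/V = 2.5500 * 8.314 * 290.9400 / 0.5630
= 6168.1317 / 0.5630 = 10955.8289 Pa = 10.9558 kPa

10.9558 kPa


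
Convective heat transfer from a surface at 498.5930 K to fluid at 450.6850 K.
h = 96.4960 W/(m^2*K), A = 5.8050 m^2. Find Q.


dT = 47.9080 K
Q = 96.4960 * 5.8050 * 47.9080 = 26836.1108 W

26836.1108 W


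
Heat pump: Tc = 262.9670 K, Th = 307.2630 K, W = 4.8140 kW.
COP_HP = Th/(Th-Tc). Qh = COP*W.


COP = 307.2630 / 44.2960 = 6.9366
Qh = 6.9366 * 4.8140 = 33.3927 kW

COP = 6.9366, Qh = 33.3927 kW


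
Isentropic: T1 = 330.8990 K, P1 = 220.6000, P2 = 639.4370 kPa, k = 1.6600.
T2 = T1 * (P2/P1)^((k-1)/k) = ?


(k-1)/k = 0.3976
(P2/P1)^exp = 1.5267
T2 = 330.8990 * 1.5267 = 505.1945 K

505.1945 K


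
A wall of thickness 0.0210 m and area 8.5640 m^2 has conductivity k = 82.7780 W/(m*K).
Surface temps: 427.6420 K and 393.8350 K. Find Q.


dT = 33.8070 K
Q = 82.7780 * 8.5640 * 33.8070 / 0.0210 = 1141245.1021 W

1141245.1021 W


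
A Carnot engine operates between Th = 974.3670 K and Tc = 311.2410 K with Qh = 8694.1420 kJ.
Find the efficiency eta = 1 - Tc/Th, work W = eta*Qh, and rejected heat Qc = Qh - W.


eta = 1 - 311.2410/974.3670 = 0.6806
W = 0.6806 * 8694.1420 = 5916.9816 kJ
Qc = 8694.1420 - 5916.9816 = 2777.1604 kJ

eta = 68.0571%, W = 5916.9816 kJ, Qc = 2777.1604 kJ


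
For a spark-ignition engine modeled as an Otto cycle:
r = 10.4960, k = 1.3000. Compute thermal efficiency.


r^(k-1) = 2.0245
eta = 1 - 1/2.0245 = 0.5060 = 50.6039%

50.6039%


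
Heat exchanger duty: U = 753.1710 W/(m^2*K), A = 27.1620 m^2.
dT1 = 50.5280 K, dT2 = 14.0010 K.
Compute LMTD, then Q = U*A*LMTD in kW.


LMTD = 28.4611 K
Q = 753.1710 * 27.1620 * 28.4611 = 582247.5669 W = 582.2476 kW

582.2476 kW


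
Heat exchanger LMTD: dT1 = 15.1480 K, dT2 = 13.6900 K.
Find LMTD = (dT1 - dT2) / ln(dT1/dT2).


dT1/dT2 = 1.1065
ln(dT1/dT2) = 0.1012
LMTD = 1.4580 / 0.1012 = 14.4067 K

14.4067 K


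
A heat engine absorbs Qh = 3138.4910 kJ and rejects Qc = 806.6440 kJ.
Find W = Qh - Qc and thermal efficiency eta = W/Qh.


W = 3138.4910 - 806.6440 = 2331.8470 kJ
eta = 2331.8470 / 3138.4910 = 0.7430 = 74.2983%

W = 2331.8470 kJ, eta = 74.2983%


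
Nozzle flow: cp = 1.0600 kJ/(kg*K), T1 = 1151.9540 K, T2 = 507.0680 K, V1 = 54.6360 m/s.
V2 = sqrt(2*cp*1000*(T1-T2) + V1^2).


dT = 644.8860 K
2*cp*1000*dT = 1367158.3200
V1^2 = 2985.0925
V2 = sqrt(1370143.4125) = 1170.5313 m/s

1170.5313 m/s


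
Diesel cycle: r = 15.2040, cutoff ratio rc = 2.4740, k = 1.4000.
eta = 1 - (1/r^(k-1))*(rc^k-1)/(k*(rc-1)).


r^(k-1) = 2.9702
rc^k = 3.5543
eta = 0.5833 = 58.3255%

58.3255%


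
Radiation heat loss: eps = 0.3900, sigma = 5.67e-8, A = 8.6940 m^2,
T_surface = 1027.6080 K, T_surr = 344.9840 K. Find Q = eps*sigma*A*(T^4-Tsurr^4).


T^4 = 1.1151e+12
Tsurr^4 = 1.4164e+10
Q = 0.3900 * 5.67e-8 * 8.6940 * 1.1009e+12 = 211653.4188 W

211653.4188 W


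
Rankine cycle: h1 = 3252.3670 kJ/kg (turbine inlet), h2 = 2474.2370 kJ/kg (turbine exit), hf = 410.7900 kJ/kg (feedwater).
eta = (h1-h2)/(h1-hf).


W = 778.1300 kJ/kg
Q_in = 2841.5770 kJ/kg
eta = 0.2738 = 27.3837%

eta = 27.3837%


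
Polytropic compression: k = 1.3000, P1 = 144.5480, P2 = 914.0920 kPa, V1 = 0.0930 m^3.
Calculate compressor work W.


(k-1)/k = 0.2308
(P2/P1)^exp = 1.5305
W = 4.3333 * 144.5480 * 0.0930 * (1.5305 - 1) = 30.9047 kJ

30.9047 kJ


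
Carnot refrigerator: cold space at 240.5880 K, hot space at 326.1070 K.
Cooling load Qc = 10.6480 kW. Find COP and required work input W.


COP = 240.5880 / 85.5190 = 2.8133
W = 10.6480 / 2.8133 = 3.7849 kW

COP = 2.8133, W = 3.7849 kW


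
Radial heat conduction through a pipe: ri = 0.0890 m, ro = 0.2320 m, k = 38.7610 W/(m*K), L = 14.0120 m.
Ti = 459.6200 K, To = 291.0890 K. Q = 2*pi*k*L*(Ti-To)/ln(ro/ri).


dT = 168.5310 K
ln(ro/ri) = 0.9581
Q = 2*pi*38.7610*14.0120*168.5310 / 0.9581 = 600265.6246 W

600265.6246 W


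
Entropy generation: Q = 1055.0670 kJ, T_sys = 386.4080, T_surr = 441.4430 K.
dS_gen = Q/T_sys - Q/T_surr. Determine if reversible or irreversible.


dS_sys = 1055.0670/386.4080 = 2.7304 kJ/K
dS_surr = -1055.0670/441.4430 = -2.3900 kJ/K
dS_gen = 2.7304 - 2.3900 = 0.3404 kJ/K (irreversible)

dS_gen = 0.3404 kJ/K, irreversible


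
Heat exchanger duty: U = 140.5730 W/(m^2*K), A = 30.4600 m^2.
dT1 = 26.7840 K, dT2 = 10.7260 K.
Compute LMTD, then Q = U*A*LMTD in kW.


LMTD = 17.5472 K
Q = 140.5730 * 30.4600 * 17.5472 = 75134.3577 W = 75.1344 kW

75.1344 kW


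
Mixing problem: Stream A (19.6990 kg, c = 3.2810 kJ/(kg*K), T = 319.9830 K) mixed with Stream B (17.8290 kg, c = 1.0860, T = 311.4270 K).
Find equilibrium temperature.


num = 26711.2165
den = 83.9947
Tf = 318.0107 K

318.0107 K


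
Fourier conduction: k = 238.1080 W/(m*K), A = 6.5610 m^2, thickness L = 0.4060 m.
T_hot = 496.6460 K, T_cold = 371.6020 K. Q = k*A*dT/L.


dT = 125.0440 K
Q = 238.1080 * 6.5610 * 125.0440 / 0.4060 = 481150.3977 W

481150.3977 W


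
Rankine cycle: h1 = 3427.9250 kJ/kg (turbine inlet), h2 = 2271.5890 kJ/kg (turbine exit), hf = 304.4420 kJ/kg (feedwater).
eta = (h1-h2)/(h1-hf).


W = 1156.3360 kJ/kg
Q_in = 3123.4830 kJ/kg
eta = 0.3702 = 37.0207%

eta = 37.0207%


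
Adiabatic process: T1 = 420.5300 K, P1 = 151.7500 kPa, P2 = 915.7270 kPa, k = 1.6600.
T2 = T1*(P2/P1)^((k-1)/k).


(k-1)/k = 0.3976
(P2/P1)^exp = 2.0435
T2 = 420.5300 * 2.0435 = 859.3515 K

859.3515 K


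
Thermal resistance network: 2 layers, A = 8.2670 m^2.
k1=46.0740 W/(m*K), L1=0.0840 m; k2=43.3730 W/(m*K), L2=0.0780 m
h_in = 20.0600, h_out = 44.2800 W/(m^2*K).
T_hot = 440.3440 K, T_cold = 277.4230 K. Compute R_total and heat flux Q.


R_conv_in = 1/(20.0600*8.2670) = 0.0060
R_1 = 0.0840/(46.0740*8.2670) = 0.0002
R_2 = 0.0780/(43.3730*8.2670) = 0.0002
R_conv_out = 1/(44.2800*8.2670) = 0.0027
R_total = 0.0092 K/W
Q = 162.9210 / 0.0092 = 17709.0103 W

R_total = 0.0092 K/W, Q = 17709.0103 W


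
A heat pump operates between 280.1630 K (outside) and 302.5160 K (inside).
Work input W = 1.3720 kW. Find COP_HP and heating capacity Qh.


COP = 302.5160 / 22.3530 = 13.5336
Qh = 13.5336 * 1.3720 = 18.5681 kW

COP = 13.5336, Qh = 18.5681 kW


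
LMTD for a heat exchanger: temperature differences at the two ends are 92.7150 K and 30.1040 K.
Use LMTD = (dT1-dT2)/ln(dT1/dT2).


dT1/dT2 = 3.0798
ln(dT1/dT2) = 1.1249
LMTD = 62.6110 / 1.1249 = 55.6605 K

55.6605 K


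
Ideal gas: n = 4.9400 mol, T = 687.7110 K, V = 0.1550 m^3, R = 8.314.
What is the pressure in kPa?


P = nRT/V = 4.9400 * 8.314 * 687.7110 / 0.1550
= 28245.0885 / 0.1550 = 182226.3775 Pa = 182.2264 kPa

182.2264 kPa


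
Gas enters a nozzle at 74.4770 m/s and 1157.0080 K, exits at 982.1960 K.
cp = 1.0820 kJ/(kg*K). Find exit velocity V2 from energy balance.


dT = 174.8120 K
2*cp*1000*dT = 378293.1680
V1^2 = 5546.8235
V2 = sqrt(383839.9915) = 619.5482 m/s

619.5482 m/s


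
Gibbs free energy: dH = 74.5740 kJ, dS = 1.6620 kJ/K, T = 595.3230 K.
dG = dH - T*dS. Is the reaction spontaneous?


T*dS = 595.3230 * 1.6620 = 989.4268 kJ
dG = 74.5740 - 989.4268 = -914.8528 kJ (spontaneous)

dG = -914.8528 kJ, spontaneous


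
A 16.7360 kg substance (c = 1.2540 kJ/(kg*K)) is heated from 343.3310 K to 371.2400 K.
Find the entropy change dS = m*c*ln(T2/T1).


T2/T1 = 1.0813
ln(T2/T1) = 0.0782
dS = 16.7360 * 1.2540 * 0.0782 = 1.6402 kJ/K

1.6402 kJ/K


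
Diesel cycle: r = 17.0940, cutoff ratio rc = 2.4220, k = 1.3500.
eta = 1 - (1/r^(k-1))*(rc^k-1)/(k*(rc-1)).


r^(k-1) = 2.7008
rc^k = 3.3009
eta = 0.5562 = 55.6215%

55.6215%


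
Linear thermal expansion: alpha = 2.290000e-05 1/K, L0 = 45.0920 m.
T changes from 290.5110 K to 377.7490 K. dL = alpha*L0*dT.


dT = 87.2380 K
dL = 2.290000e-05 * 45.0920 * 87.2380 = 0.090083 m
L_final = 45.182083 m

dL = 0.090083 m


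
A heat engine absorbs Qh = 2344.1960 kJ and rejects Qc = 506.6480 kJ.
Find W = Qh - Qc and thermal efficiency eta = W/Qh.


W = 2344.1960 - 506.6480 = 1837.5480 kJ
eta = 1837.5480 / 2344.1960 = 0.7839 = 78.3871%

W = 1837.5480 kJ, eta = 78.3871%


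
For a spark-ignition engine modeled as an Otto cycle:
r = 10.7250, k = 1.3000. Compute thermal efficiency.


r^(k-1) = 2.0376
eta = 1 - 1/2.0376 = 0.5092 = 50.9227%

50.9227%


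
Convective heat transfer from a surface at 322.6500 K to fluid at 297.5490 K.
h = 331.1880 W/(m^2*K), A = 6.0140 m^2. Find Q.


dT = 25.1010 K
Q = 331.1880 * 6.0140 * 25.1010 = 49995.2840 W

49995.2840 W


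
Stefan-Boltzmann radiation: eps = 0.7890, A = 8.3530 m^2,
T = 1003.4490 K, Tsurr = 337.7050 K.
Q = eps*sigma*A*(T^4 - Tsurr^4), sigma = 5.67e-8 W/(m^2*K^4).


T^4 = 1.0139e+12
Tsurr^4 = 1.3006e+10
Q = 0.7890 * 5.67e-8 * 8.3530 * 1.0009e+12 = 374004.1858 W

374004.1858 W


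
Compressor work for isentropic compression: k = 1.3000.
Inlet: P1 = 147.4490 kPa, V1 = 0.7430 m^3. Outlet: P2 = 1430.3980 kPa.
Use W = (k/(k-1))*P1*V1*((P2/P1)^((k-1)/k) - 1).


(k-1)/k = 0.2308
(P2/P1)^exp = 1.6894
W = 4.3333 * 147.4490 * 0.7430 * (1.6894 - 1) = 327.2725 kJ

327.2725 kJ


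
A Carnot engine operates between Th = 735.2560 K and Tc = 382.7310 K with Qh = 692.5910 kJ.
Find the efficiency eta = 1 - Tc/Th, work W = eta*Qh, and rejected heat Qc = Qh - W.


eta = 1 - 382.7310/735.2560 = 0.4795
W = 0.4795 * 692.5910 = 332.0689 kJ
Qc = 692.5910 - 332.0689 = 360.5221 kJ

eta = 47.9459%, W = 332.0689 kJ, Qc = 360.5221 kJ


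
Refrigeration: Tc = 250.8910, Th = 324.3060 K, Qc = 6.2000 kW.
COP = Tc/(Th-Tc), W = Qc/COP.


COP = 250.8910 / 73.4150 = 3.4174
W = 6.2000 / 3.4174 = 1.8142 kW

COP = 3.4174, W = 1.8142 kW


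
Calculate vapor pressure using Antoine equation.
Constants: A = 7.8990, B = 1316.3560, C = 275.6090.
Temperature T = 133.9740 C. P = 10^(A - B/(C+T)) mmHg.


C+T = 409.5830
B/(C+T) = 3.2139
log10(P) = 7.8990 - 3.2139 = 4.6851
P = 10^4.6851 = 48429.1498 mmHg

48429.1498 mmHg


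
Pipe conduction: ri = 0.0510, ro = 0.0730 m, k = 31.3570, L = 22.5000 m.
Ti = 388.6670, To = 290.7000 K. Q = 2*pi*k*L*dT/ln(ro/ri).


dT = 97.9670 K
ln(ro/ri) = 0.3586
Q = 2*pi*31.3570*22.5000*97.9670 / 0.3586 = 1210947.9418 W

1210947.9418 W


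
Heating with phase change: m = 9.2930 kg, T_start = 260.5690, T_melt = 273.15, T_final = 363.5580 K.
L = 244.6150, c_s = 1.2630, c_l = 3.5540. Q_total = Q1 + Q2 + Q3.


Q1 (sensible, solid) = 9.2930 * 1.2630 * 12.5810 = 147.6639 kJ
Q2 (latent) = 9.2930 * 244.6150 = 2273.2072 kJ
Q3 (sensible, liquid) = 9.2930 * 3.5540 * 90.4080 = 2985.9341 kJ
Q_total = 5406.8053 kJ

5406.8053 kJ


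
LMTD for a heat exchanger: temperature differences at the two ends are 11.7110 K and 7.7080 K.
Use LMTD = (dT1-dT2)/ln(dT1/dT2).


dT1/dT2 = 1.5193
ln(dT1/dT2) = 0.4183
LMTD = 4.0030 / 0.4183 = 9.5704 K

9.5704 K


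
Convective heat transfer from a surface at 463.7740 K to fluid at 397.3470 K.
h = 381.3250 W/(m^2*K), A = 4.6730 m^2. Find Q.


dT = 66.4270 K
Q = 381.3250 * 4.6730 * 66.4270 = 118368.3787 W

118368.3787 W


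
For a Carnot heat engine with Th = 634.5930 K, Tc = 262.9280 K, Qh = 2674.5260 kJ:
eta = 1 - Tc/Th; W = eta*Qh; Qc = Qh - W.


eta = 1 - 262.9280/634.5930 = 0.5857
W = 0.5857 * 2674.5260 = 1566.4019 kJ
Qc = 2674.5260 - 1566.4019 = 1108.1241 kJ

eta = 58.5675%, W = 1566.4019 kJ, Qc = 1108.1241 kJ


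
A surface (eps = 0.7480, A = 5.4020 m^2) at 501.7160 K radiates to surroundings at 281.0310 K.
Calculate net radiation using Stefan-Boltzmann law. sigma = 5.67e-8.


T^4 = 6.3362e+10
Tsurr^4 = 6.2376e+09
Q = 0.7480 * 5.67e-8 * 5.4020 * 5.7125e+10 = 13087.7262 W

13087.7262 W


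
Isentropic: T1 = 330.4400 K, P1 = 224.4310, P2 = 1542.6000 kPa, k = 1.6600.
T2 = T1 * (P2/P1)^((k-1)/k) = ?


(k-1)/k = 0.3976
(P2/P1)^exp = 2.1520
T2 = 330.4400 * 2.1520 = 711.1210 K

711.1210 K


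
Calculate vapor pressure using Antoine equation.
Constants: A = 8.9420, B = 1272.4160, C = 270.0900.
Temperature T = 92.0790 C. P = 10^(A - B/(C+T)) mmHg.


C+T = 362.1690
B/(C+T) = 3.5133
log10(P) = 8.9420 - 3.5133 = 5.4287
P = 10^5.4287 = 268335.9563 mmHg

268335.9563 mmHg


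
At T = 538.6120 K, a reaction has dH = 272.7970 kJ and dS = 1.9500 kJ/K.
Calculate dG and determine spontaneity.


T*dS = 538.6120 * 1.9500 = 1050.2934 kJ
dG = 272.7970 - 1050.2934 = -777.4964 kJ (spontaneous)

dG = -777.4964 kJ, spontaneous


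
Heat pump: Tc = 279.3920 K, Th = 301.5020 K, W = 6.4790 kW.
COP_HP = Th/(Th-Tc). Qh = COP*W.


COP = 301.5020 / 22.1100 = 13.6365
Qh = 13.6365 * 6.4790 = 88.3506 kW

COP = 13.6365, Qh = 88.3506 kW


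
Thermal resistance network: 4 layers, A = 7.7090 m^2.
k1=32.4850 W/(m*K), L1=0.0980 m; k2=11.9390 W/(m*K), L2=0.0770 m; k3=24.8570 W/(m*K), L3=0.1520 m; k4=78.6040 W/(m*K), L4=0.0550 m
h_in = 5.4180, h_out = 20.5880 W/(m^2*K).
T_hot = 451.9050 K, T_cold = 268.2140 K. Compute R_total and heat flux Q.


R_conv_in = 1/(5.4180*7.7090) = 0.0239
R_1 = 0.0980/(32.4850*7.7090) = 0.0004
R_2 = 0.0770/(11.9390*7.7090) = 0.0008
R_3 = 0.1520/(24.8570*7.7090) = 0.0008
R_4 = 0.0550/(78.6040*7.7090) = 9.0765e-05
R_conv_out = 1/(20.5880*7.7090) = 0.0063
R_total = 0.0324 K/W
Q = 183.6910 / 0.0324 = 5677.4025 W

R_total = 0.0324 K/W, Q = 5677.4025 W


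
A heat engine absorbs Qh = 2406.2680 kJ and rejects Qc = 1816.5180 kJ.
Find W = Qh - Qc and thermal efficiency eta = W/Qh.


W = 2406.2680 - 1816.5180 = 589.7500 kJ
eta = 589.7500 / 2406.2680 = 0.2451 = 24.5089%

W = 589.7500 kJ, eta = 24.5089%


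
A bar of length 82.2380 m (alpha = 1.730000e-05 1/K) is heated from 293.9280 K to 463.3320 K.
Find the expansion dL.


dT = 169.4040 K
dL = 1.730000e-05 * 82.2380 * 169.4040 = 0.241014 m
L_final = 82.479014 m

dL = 0.241014 m


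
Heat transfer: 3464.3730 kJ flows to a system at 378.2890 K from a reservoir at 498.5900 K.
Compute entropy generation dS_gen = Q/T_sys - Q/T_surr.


dS_sys = 3464.3730/378.2890 = 9.1580 kJ/K
dS_surr = -3464.3730/498.5900 = -6.9483 kJ/K
dS_gen = 9.1580 - 6.9483 = 2.2097 kJ/K (irreversible)

dS_gen = 2.2097 kJ/K, irreversible


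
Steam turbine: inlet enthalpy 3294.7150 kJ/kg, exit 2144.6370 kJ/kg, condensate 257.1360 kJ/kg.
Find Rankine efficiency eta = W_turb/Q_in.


W = 1150.0780 kJ/kg
Q_in = 3037.5790 kJ/kg
eta = 0.3786 = 37.8617%

eta = 37.8617%
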